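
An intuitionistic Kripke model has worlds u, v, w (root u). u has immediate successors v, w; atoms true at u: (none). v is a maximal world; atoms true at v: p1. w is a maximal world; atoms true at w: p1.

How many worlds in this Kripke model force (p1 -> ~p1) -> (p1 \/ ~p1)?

3

u: forces it.
v: forces it.
w: forces it.
Worlds forcing the formula: {u, v, w}.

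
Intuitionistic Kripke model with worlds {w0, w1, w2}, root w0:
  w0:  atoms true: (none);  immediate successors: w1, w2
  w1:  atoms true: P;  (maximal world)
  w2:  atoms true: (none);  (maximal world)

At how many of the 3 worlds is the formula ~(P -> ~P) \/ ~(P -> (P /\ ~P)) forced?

w0: does not force it — w0 ||-/- ~(P -> ~P) \/ ~(P -> (P /\ ~P)): neither disjunct is forced at w0.
w1: forces it.
w2: does not force it — w2 ||-/- ~(P -> ~P) \/ ~(P -> (P /\ ~P)): neither disjunct is forced at w2.
Worlds forcing the formula: {w1}.

1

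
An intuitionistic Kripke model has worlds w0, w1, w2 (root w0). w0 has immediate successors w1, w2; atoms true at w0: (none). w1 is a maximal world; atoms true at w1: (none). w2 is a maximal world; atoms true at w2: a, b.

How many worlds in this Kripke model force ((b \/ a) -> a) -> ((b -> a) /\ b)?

1

w0: does not force it — w0 ||-/- ((b \/ a) -> a) -> ((b -> a) /\ b): already at w0 itself, w0 ||- (b \/ a) -> a but w0 ||-/- (b -> a) /\ b.
w1: does not force it.
w2: forces it.
Worlds forcing the formula: {w2}.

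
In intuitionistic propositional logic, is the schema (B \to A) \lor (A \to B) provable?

This is the Gödel–Dummett linearity axiom, which is not intuitionistically valid.
A Kripke countermodel: worlds w0, w1, w2; order generated by w0 \le w1, w0 \le w2; atoms true at each world — w0:{}; w1:{B}; w2:{A}.
w0 \nVdash (B \to A) \lor (A \to B): neither disjunct is forced at w0.
w0 \nVdash B \to A: at the accessible world w1, w1 \Vdash B but w1 \nVdash A.
w1 lacks atom A, so w1 \nVdash A.
So the root w0 does not force the formula.

No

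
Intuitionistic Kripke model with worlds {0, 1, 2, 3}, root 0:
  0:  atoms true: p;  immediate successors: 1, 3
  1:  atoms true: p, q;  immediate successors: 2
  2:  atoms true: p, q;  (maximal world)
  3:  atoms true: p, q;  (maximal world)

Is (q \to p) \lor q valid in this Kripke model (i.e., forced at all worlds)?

0 \Vdash (q \to p) \lor q via the disjunct q \to p.
Since the root 0 forces (q \to p) \lor q and forcing is persistent (monotone upward), every world forces it.

Yes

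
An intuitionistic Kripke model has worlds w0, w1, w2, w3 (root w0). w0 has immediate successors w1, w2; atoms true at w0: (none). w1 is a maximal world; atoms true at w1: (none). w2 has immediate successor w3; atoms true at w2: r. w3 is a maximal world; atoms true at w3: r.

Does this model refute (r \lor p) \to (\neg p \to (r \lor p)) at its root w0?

No

w0 \Vdash (r \lor p) \to (\neg p \to (r \lor p)): every world accessible from w0 that forces r \lor p (namely w2, w3) also forces \neg p \to (r \lor p).
So the root w0 forces (r \lor p) \to (\neg p \to (r \lor p)); the model is not a countermodel.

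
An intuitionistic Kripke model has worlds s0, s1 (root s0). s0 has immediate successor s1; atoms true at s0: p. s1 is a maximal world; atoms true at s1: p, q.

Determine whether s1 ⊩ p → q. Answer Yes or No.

Yes

s1 ⊩ p → q: every world accessible from s1 that forces p (namely s1) also forces q.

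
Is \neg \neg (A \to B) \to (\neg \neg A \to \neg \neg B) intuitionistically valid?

This is the distribution of double negation over implication, which is intuitionistically derivable.
Assume \neg \neg (A \to B) and \neg \neg A; suppose \neg B. Then A \to B would give \neg A (by contraposition), contradicting \neg \neg A; so \neg (A \to B), contradicting \neg \neg (A \to B). Hence \neg \neg B.

Yes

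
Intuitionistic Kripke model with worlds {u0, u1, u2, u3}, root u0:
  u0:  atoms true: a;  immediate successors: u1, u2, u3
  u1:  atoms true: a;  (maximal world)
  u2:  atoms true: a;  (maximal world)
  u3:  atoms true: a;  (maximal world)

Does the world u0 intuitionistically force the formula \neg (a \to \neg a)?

Yes

u0 \Vdash \neg (a \to \neg a): no world accessible from u0 forces a \to \neg a.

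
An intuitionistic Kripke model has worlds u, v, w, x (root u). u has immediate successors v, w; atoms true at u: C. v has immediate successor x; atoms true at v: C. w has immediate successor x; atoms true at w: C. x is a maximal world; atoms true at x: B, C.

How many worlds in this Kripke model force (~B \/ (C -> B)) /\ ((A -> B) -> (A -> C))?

u: does not force it — u ||-/- (~B \/ (C -> B)) /\ ((A -> B) -> (A -> C)) since u fails ~B \/ (C -> B).
v: does not force it.
w: does not force it.
x: forces it.
Worlds forcing the formula: {x}.

1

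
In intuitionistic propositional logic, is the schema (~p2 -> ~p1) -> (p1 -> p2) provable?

This is the converse of contraposition, which is not intuitionistically valid.
A Kripke countermodel: worlds s0, s1; order generated by s0 <= s1; atoms true at each world — s0:{p1}; s1:{p1,p2}.
s0 ||-/- (~p2 -> ~p1) -> (p1 -> p2): already at s0 itself, s0 ||- ~p2 -> ~p1 but s0 ||-/- p1 -> p2.
s0 ||-/- p1 -> p2: already at s0 itself, s0 ||- p1 but s0 ||-/- p2.
s0 lacks atom p2, so s0 ||-/- p2.
So the root s0 does not force the formula.

No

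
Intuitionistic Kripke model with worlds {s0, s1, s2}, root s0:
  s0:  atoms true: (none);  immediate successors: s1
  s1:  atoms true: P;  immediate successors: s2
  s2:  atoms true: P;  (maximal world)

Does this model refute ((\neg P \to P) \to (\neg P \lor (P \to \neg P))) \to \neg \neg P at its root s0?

s0 \Vdash ((\neg P \to P) \to (\neg P \lor (P \to \neg P))) \to \neg \neg P vacuously: no world accessible from s0 forces the antecedent (\neg P \to P) \to (\neg P \lor (P \to \neg P)).
So the root s0 forces ((\neg P \to P) \to (\neg P \lor (P \to \neg P))) \to \neg \neg P; the model is not a countermodel.

No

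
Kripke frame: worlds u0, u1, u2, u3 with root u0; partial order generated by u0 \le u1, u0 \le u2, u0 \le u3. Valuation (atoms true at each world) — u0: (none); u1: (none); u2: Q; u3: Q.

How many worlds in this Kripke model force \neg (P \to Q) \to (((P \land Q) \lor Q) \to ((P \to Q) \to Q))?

4

u0: forces it.
u1: forces it.
u2: forces it.
u3: forces it.
Worlds forcing the formula: {u0, u1, u2, u3}.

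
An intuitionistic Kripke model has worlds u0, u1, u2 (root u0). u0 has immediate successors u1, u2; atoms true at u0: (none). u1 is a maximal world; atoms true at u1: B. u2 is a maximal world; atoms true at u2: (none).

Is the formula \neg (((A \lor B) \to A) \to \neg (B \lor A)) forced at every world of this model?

Not every world: u0 \nVdash \neg (((A \lor B) \to A) \to \neg (B \lor A)).
u0 \nVdash \neg (((A \lor B) \to A) \to \neg (B \lor A)) since u0 is accessible from u0 and u0 \Vdash ((A \lor B) \to A) \to \neg (B \lor A).
u0 \Vdash ((A \lor B) \to A) \to \neg (B \lor A): every world accessible from u0 that forces (A \lor B) \to A (namely u2) also forces \neg (B \lor A).

No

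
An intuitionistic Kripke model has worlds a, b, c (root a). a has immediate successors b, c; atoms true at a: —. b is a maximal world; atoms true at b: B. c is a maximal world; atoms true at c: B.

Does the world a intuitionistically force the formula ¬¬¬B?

a ⊮ ¬¬¬B since a is accessible from a and a ⊩ ¬¬B.
a ⊩ ¬¬B: no world accessible from a forces ¬B.

No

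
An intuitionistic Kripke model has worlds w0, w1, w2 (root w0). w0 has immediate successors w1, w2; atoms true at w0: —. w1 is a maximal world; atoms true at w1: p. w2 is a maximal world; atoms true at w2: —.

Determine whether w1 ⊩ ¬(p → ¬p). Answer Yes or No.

w1 ⊩ ¬(p → ¬p): no world accessible from w1 forces p → ¬p.

Yes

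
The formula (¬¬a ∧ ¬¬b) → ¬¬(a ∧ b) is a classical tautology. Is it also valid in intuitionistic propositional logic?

This is the distribution of double negation over conjunction, which is intuitionistically derivable.
Assume ¬¬a, ¬¬b, and ¬(a ∧ b). From a we'd get ¬b (since a ∧ b is refuted), contradicting ¬¬b; so ¬a, contradicting ¬¬a.

Yes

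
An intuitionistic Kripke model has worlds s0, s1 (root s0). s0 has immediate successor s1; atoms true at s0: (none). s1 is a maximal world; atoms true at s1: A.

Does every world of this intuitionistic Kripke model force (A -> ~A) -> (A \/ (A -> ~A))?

s0 ||- (A -> ~A) -> (A \/ (A -> ~A)) vacuously: no world accessible from s0 forces the antecedent A -> ~A.
Since the root s0 forces (A -> ~A) -> (A \/ (A -> ~A)) and forcing is persistent (monotone upward), every world forces it.

Yes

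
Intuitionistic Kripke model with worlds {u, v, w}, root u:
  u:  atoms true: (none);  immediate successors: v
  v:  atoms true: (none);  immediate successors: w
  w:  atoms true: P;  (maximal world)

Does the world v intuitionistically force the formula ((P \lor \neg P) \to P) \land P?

No

v \nVdash ((P \lor \neg P) \to P) \land P since v fails P.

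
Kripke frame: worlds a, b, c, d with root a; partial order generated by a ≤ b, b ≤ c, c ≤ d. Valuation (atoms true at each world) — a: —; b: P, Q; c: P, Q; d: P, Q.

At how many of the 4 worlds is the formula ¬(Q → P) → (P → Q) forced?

4

a: forces it.
b: forces it.
c: forces it.
d: forces it.
Worlds forcing the formula: {a, b, c, d}.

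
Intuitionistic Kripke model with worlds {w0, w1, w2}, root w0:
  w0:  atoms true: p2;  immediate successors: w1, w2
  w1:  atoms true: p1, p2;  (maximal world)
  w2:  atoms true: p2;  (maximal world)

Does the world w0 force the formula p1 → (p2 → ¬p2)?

w0 ⊮ p1 → (p2 → ¬p2): at the accessible world w1, w1 ⊩ p1 but w1 ⊮ p2 → ¬p2.
w1 ⊮ p2 → ¬p2: already at w1 itself, w1 ⊩ p2 but w1 ⊮ ¬p2.
w1 ⊮ ¬p2 since w1 is accessible from w1 and w1 ⊩ p2.

No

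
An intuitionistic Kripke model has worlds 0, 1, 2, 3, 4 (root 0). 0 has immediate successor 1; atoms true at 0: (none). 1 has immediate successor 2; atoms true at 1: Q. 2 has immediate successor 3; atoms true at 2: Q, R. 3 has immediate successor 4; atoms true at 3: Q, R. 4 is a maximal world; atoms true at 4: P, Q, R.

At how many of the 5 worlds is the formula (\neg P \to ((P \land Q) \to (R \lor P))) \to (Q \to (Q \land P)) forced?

0: does not force it — 0 \nVdash (\neg P \to ((P \land Q) \to (R \lor P))) \to (Q \to (Q \land P)): already at 0 itself, 0 \Vdash \neg P \to ((P \land Q) \to (R \lor P)) but 0 \nVdash Q \to (Q \land P).
1: does not force it — 1 \nVdash (\neg P \to ((P \land Q) \to (R \lor P))) \to (Q \to (Q \land P)): already at 1 itself, 1 \Vdash \neg P \to ((P \land Q) \to (R \lor P)) but 1 \nVdash Q \to (Q \land P).
2: does not force it.
3: does not force it.
4: forces it.
Worlds forcing the formula: {4}.

1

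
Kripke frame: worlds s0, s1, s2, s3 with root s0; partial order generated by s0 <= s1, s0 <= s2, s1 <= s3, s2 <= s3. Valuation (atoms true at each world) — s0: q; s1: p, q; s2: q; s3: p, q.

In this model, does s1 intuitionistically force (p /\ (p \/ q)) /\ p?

s1 ||- (p /\ (p \/ q)) /\ p since s1 forces both conjuncts.

Yes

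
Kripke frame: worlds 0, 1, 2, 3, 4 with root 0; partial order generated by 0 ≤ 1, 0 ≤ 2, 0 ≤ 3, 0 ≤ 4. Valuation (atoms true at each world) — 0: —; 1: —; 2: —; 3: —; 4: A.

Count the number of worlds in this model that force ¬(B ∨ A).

3

0: does not force it — 0 ⊮ ¬(B ∨ A) since 4 is accessible from 0 and 4 ⊩ B ∨ A.
1: forces it.
2: forces it.
3: forces it.
4: does not force it — 4 ⊮ ¬(B ∨ A) since 4 is accessible from 4 and 4 ⊩ B ∨ A.
Worlds forcing the formula: {1, 2, 3}.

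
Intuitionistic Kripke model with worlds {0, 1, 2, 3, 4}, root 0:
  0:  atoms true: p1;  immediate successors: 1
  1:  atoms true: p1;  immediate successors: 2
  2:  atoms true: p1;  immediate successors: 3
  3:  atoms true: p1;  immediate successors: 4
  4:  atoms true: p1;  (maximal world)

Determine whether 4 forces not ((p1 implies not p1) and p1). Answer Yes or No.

4 forces not ((p1 implies not p1) and p1): no world accessible from 4 forces (p1 implies not p1) and p1.

Yes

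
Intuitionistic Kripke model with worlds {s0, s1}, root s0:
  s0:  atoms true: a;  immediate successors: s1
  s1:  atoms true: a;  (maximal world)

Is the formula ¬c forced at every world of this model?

s0 ⊩ ¬c: no world accessible from s0 forces c.
Since the root s0 forces ¬c and forcing is persistent (monotone upward), every world forces it.

Yes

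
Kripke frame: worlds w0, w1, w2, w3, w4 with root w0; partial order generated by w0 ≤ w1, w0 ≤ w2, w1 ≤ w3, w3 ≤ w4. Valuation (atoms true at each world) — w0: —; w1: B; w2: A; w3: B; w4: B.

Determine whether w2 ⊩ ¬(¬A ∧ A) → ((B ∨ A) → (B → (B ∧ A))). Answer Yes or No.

w2 ⊩ ¬(¬A ∧ A) → ((B ∨ A) → (B → (B ∧ A))): every world accessible from w2 that forces ¬(¬A ∧ A) (namely w2) also forces (B ∨ A) → (B → (B ∧ A)).

Yes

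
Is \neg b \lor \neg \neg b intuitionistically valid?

No

This is the weak law of excluded middle, which is not intuitionistically valid.
A Kripke countermodel: worlds s0, s1, s2; order generated by s0 \le s1, s0 \le s2; atoms true at each world — s0:{}; s1:{b}; s2:{}.
s0 \nVdash \neg b \lor \neg \neg b: neither disjunct is forced at s0.
s0 \nVdash \neg b since s1 is accessible from s0 and s1 \Vdash b.
So the root s0 does not force the formula.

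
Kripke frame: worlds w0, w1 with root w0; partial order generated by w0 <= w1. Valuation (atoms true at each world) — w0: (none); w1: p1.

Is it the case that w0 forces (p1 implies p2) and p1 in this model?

w0 does not force (p1 implies p2) and p1 since w0 fails p1 implies p2.

No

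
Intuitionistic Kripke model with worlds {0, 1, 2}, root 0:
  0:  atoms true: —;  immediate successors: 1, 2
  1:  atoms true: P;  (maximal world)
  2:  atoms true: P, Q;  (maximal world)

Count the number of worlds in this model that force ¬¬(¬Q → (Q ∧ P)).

1

0: does not force it — 0 ⊮ ¬¬(¬Q → (Q ∧ P)) since 1 is accessible from 0 and 1 ⊩ ¬(¬Q → (Q ∧ P)).
1: does not force it.
2: forces it.
Worlds forcing the formula: {2}.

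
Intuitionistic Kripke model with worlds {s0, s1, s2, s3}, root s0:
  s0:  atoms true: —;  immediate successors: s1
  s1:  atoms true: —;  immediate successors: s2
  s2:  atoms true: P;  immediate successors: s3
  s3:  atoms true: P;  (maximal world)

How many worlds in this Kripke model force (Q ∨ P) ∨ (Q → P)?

s0: forces it.
s1: forces it.
s2: forces it.
s3: forces it.
Worlds forcing the formula: {s0, s1, s2, s3}.

4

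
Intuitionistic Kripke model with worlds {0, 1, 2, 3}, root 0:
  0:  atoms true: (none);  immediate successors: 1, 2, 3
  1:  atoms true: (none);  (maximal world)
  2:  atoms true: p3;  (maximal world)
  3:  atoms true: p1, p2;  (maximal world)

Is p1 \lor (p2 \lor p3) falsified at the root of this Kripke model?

0 \nVdash p1 \lor (p2 \lor p3): neither disjunct is forced at 0.
0 lacks atom p1, so 0 \nVdash p1.
So the root 0 does not force p1 \lor (p2 \lor p3); the model is a countermodel.

Yes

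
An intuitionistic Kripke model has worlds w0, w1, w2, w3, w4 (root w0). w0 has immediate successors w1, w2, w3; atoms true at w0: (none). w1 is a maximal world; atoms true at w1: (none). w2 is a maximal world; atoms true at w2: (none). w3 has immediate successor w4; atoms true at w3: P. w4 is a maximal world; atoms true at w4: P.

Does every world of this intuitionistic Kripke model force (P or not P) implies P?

No

Not every world: w0 does not force (P or not P) implies P.
w0 does not force (P or not P) implies P: at the accessible world w1, w1 forces P or not P but w1 does not force P.
w1 lacks atom P, so w1 does not force P.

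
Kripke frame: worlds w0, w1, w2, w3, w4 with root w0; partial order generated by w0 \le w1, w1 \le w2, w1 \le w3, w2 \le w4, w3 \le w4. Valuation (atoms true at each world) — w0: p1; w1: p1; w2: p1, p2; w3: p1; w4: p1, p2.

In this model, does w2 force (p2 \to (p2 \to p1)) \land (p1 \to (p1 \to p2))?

Yes

w2 \Vdash (p2 \to (p2 \to p1)) \land (p1 \to (p1 \to p2)) since w2 forces both conjuncts.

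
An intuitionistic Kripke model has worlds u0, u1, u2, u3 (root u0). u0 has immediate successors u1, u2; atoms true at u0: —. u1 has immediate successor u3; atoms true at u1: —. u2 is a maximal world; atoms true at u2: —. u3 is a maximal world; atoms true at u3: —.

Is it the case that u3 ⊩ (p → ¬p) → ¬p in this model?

u3 ⊩ (p → ¬p) → ¬p: every world accessible from u3 that forces p → ¬p (namely u3) also forces ¬p.

Yes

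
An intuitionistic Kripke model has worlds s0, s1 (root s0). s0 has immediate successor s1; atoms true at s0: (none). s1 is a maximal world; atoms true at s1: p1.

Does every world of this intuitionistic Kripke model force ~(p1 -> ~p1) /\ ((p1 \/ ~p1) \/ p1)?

No

Not every world: s0 ||-/- ~(p1 -> ~p1) /\ ((p1 \/ ~p1) \/ p1).
s0 ||-/- ~(p1 -> ~p1) /\ ((p1 \/ ~p1) \/ p1) since s0 fails (p1 \/ ~p1) \/ p1.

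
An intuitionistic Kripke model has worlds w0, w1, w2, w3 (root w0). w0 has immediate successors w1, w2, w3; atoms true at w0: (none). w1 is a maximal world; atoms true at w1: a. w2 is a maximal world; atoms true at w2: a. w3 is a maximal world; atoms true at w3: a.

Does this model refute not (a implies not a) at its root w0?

w0 forces not (a implies not a): no world accessible from w0 forces a implies not a.
So the root w0 forces not (a implies not a); the model is not a countermodel.

No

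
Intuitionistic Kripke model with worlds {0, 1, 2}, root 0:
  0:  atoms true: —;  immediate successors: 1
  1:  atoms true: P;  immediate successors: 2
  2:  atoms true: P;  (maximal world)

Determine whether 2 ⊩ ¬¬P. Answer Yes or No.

2 ⊩ ¬¬P: no world accessible from 2 forces ¬P.

Yes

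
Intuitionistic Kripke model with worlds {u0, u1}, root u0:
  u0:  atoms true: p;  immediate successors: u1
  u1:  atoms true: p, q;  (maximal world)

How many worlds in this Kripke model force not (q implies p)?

u0: does not force it — u0 does not force not (q implies p) since u0 is accessible from u0 and u0 forces q implies p.
u1: does not force it.
Worlds forcing the formula: { }.

0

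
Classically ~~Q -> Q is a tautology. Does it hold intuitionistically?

This is double-negation elimination, which is not intuitionistically valid.
A Kripke countermodel: worlds u, v; order generated by u <= v; atoms true at each world — u:{}; v:{Q}.
u ||-/- ~~Q -> Q: already at u itself, u ||- ~~Q but u ||-/- Q.
u lacks atom Q, so u ||-/- Q.
So the root u does not force the formula.

No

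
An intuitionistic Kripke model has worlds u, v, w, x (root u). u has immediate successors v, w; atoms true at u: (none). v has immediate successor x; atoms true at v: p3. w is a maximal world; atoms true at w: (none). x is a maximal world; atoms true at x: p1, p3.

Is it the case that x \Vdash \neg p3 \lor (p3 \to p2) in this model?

No

x \nVdash \neg p3 \lor (p3 \to p2): neither disjunct is forced at x.
x \nVdash \neg p3 since x is accessible from x and x \Vdash p3.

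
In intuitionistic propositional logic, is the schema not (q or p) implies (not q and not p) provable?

This is a constructively valid De Morgan direction (negated disjunction to conjunction of negations), which is intuitionistically derivable.
From not (q or p): if q held then q or p would, contradiction — so not q; similarly not p.

Yes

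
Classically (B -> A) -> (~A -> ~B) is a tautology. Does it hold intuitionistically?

Yes

This is the forward direction of contraposition, which is intuitionistically derivable.
Assume B -> A and ~A. If B held then A would follow, contradicting ~A; so ~B.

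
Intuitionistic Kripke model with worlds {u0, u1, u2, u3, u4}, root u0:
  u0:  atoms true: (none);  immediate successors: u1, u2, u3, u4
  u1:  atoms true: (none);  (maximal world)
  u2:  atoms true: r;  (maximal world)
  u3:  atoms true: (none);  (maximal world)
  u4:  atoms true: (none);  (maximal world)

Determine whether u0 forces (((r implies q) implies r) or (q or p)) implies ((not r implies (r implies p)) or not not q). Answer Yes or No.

u0 forces (((r implies q) implies r) or (q or p)) implies ((not r implies (r implies p)) or not not q): every world accessible from u0 that forces ((r implies q) implies r) or (q or p) (namely u2) also forces (not r implies (r implies p)) or not not q.

Yes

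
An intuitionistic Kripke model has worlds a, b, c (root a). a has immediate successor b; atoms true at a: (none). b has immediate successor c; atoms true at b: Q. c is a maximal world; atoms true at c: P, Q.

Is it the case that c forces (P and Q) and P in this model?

c forces (P and Q) and P since c forces both conjuncts.

Yes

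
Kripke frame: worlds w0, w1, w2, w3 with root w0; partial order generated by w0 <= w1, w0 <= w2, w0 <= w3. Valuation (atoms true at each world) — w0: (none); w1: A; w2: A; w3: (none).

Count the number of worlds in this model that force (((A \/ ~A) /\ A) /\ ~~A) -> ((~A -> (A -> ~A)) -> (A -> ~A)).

1

w0: does not force it — w0 ||-/- (((A \/ ~A) /\ A) /\ ~~A) -> ((~A -> (A -> ~A)) -> (A -> ~A)): at the accessible world w1, w1 ||- ((A \/ ~A) /\ A) /\ ~~A but w1 ||-/- (~A -> (A -> ~A)) -> (A -> ~A).
w1: does not force it.
w2: does not force it.
w3: forces it.
Worlds forcing the formula: {w3}.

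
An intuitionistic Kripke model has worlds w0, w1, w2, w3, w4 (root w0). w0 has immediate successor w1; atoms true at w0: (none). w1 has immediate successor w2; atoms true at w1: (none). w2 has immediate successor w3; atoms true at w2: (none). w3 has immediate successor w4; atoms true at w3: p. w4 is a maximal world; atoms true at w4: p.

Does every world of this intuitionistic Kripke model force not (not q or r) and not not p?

No

Not every world: w0 does not force not (not q or r) and not not p.
w0 does not force not (not q or r) and not not p since w0 fails not (not q or r).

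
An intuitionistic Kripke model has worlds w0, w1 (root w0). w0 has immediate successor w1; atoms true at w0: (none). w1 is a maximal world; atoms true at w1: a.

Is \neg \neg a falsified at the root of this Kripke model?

No

w0 \Vdash \neg \neg a: no world accessible from w0 forces \neg a.
So the root w0 forces \neg \neg a; the model is not a countermodel.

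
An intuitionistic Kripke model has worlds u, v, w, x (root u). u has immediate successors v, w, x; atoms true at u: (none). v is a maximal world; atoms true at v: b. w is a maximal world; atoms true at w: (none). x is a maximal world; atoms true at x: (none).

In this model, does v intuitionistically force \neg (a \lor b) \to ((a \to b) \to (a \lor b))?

v \Vdash \neg (a \lor b) \to ((a \to b) \to (a \lor b)) vacuously: no world accessible from v forces the antecedent \neg (a \lor b).

Yes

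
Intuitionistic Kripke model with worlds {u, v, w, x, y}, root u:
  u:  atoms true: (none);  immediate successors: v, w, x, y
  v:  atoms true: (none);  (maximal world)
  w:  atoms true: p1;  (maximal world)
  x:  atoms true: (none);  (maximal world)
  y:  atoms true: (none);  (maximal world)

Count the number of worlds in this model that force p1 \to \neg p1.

3

u: does not force it — u \nVdash p1 \to \neg p1: at the accessible world w, w \Vdash p1 but w \nVdash \neg p1.
v: forces it.
w: does not force it — w \nVdash p1 \to \neg p1: already at w itself, w \Vdash p1 but w \nVdash \neg p1.
x: forces it.
y: forces it.
Worlds forcing the formula: {v, x, y}.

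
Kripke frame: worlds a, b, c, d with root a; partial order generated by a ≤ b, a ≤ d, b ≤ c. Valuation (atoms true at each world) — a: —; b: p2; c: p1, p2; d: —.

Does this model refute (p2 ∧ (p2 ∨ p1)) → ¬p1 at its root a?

a ⊮ (p2 ∧ (p2 ∨ p1)) → ¬p1: at the accessible world b, b ⊩ p2 ∧ (p2 ∨ p1) but b ⊮ ¬p1.
b ⊮ ¬p1 since c is accessible from b and c ⊩ p1.
So the root a does not force (p2 ∧ (p2 ∨ p1)) → ¬p1; the model is a countermodel.

Yes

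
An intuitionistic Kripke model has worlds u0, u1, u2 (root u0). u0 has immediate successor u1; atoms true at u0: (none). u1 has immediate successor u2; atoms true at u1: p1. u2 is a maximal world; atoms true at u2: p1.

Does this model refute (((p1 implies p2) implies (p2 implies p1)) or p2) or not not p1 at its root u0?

u0 forces (((p1 implies p2) implies (p2 implies p1)) or p2) or not not p1 via the disjunct ((p1 implies p2) implies (p2 implies p1)) or p2.
So the root u0 forces (((p1 implies p2) implies (p2 implies p1)) or p2) or not not p1; the model is not a countermodel.

No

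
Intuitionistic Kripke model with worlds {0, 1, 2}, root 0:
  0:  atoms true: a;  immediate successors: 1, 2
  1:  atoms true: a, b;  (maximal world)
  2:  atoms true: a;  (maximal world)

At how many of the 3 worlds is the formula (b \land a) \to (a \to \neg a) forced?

1

0: does not force it — 0 \nVdash (b \land a) \to (a \to \neg a): at the accessible world 1, 1 \Vdash b \land a but 1 \nVdash a \to \neg a.
1: does not force it — 1 \nVdash (b \land a) \to (a \to \neg a): already at 1 itself, 1 \Vdash b \land a but 1 \nVdash a \to \neg a.
2: forces it.
Worlds forcing the formula: {2}.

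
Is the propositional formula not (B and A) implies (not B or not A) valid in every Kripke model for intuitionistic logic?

No

This is the constructively invalid direction of De Morgan's law for conjunction, which is not intuitionistically valid.
A Kripke countermodel: worlds w0, w1, w2; order generated by w0 <= w1, w0 <= w2; atoms true at each world — w0:{}; w1:{B}; w2:{A}.
w0 does not force not (B and A) implies (not B or not A): already at w0 itself, w0 forces not (B and A) but w0 does not force not B or not A.
w0 does not force not B or not A: neither disjunct is forced at w0.
w0 does not force not B since w1 is accessible from w0 and w1 forces B.
So the root w0 does not force the formula.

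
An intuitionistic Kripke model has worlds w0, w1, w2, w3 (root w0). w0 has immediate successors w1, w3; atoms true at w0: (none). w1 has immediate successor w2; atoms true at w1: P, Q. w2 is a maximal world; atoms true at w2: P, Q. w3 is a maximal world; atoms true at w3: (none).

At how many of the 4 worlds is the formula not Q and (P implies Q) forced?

1

w0: does not force it — w0 does not force not Q and (P implies Q) since w0 fails not Q.
w1: does not force it — w1 does not force not Q and (P implies Q) since w1 fails not Q.
w2: does not force it — w2 does not force not Q and (P implies Q) since w2 fails not Q.
w3: forces it.
Worlds forcing the formula: {w3}.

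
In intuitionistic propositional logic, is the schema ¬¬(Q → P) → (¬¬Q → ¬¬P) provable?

Yes

This is the distribution of double negation over implication, which is intuitionistically derivable.
Assume ¬¬(Q → P) and ¬¬Q; suppose ¬P. Then Q → P would give ¬Q (by contraposition), contradicting ¬¬Q; so ¬(Q → P), contradicting ¬¬(Q → P). Hence ¬¬P.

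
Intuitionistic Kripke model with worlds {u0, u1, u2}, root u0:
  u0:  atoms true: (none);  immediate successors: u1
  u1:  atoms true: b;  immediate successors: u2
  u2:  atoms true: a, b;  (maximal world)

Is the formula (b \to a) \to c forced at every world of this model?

No

Not every world: u0 \nVdash (b \to a) \to c.
u0 \nVdash (b \to a) \to c: at the accessible world u2, u2 \Vdash b \to a but u2 \nVdash c.
u2 lacks atom c, so u2 \nVdash c.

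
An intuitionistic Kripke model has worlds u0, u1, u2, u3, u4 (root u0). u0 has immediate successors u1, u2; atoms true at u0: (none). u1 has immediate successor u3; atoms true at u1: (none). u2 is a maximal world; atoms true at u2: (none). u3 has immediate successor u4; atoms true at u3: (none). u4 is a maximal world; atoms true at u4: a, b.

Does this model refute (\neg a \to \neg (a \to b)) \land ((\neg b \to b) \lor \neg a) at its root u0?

Yes

u0 \nVdash (\neg a \to \neg (a \to b)) \land ((\neg b \to b) \lor \neg a) since u0 fails \neg a \to \neg (a \to b).
So the root u0 does not force (\neg a \to \neg (a \to b)) \land ((\neg b \to b) \lor \neg a); the model is a countermodel.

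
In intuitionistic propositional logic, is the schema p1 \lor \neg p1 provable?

No

This is the law of excluded middle, which is not intuitionistically valid.
A Kripke countermodel: worlds s0, s1; order generated by s0 \le s1; atoms true at each world — s0:{}; s1:{p1}.
s0 \nVdash p1 \lor \neg p1: neither disjunct is forced at s0.
s0 lacks atom p1, so s0 \nVdash p1.
So the root s0 does not force the formula.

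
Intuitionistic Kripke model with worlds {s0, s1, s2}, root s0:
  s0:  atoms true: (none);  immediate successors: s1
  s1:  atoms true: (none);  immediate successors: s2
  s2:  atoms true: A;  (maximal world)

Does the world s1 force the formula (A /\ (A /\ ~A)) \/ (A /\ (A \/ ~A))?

s1 ||-/- (A /\ (A /\ ~A)) \/ (A /\ (A \/ ~A)): neither disjunct is forced at s1.
s1 ||-/- A /\ (A /\ ~A) since s1 fails A.

No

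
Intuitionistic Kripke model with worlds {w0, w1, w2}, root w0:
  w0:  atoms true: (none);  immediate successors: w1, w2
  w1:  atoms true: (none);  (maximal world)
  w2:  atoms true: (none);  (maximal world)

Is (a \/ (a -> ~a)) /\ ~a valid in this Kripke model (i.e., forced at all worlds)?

Yes

w0 ||- (a \/ (a -> ~a)) /\ ~a since w0 forces both conjuncts.
Since the root w0 forces (a \/ (a -> ~a)) /\ ~a and forcing is persistent (monotone upward), every world forces it.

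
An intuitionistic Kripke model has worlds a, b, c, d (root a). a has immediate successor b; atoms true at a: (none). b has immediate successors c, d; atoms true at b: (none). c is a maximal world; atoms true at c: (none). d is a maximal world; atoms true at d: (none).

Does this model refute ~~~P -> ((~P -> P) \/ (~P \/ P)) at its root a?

No

a ||- ~~~P -> ((~P -> P) \/ (~P \/ P)): every world accessible from a that forces ~~~P (namely a, b, c, d) also forces (~P -> P) \/ (~P \/ P).
So the root a forces ~~~P -> ((~P -> P) \/ (~P \/ P)); the model is not a countermodel.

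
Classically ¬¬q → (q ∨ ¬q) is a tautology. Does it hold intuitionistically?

No

This is a variant of double-negation elimination (deriving excluded middle from double negation), which is not intuitionistically valid.
A Kripke countermodel: worlds u, v; order generated by u ≤ v; atoms true at each world — u:{}; v:{q}.
u ⊮ ¬¬q → (q ∨ ¬q): already at u itself, u ⊩ ¬¬q but u ⊮ q ∨ ¬q.
u ⊮ q ∨ ¬q: neither disjunct is forced at u.
u lacks atom q, so u ⊮ q.
So the root u does not force the formula.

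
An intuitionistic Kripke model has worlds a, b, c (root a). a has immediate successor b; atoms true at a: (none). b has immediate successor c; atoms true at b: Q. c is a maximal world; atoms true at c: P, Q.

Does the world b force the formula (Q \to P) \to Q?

b \Vdash (Q \to P) \to Q: every world accessible from b that forces Q \to P (namely c) also forces Q.

Yes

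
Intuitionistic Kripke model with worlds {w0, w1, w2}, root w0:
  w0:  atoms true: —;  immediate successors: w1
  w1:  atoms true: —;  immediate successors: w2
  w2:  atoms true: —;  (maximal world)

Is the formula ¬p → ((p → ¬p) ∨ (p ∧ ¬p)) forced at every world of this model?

w0 ⊩ ¬p → ((p → ¬p) ∨ (p ∧ ¬p)): every world accessible from w0 that forces ¬p (namely w0, w1, w2) also forces (p → ¬p) ∨ (p ∧ ¬p).
Since the root w0 forces ¬p → ((p → ¬p) ∨ (p ∧ ¬p)) and forcing is persistent (monotone upward), every world forces it.

Yes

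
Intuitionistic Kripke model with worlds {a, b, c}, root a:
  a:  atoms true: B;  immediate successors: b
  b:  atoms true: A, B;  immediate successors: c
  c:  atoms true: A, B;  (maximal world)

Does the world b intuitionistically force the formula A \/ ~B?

b ||- A \/ ~B via the disjunct A.

Yes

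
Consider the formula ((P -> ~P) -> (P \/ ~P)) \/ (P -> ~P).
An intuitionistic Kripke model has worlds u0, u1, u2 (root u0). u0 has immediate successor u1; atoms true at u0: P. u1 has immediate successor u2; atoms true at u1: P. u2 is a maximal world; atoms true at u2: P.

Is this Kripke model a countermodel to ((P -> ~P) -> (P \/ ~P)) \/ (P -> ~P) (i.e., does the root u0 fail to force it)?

No

u0 ||- ((P -> ~P) -> (P \/ ~P)) \/ (P -> ~P) via the disjunct (P -> ~P) -> (P \/ ~P).
So the root u0 forces ((P -> ~P) -> (P \/ ~P)) \/ (P -> ~P); the model is not a countermodel.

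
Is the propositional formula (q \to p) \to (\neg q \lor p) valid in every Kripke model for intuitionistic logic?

No

This is the material-implication-as-disjunction principle, which is not intuitionistically valid.
A Kripke countermodel: worlds u, v; order generated by u \le v; atoms true at each world — u:{}; v:{p,q}.
u \nVdash (q \to p) \to (\neg q \lor p): already at u itself, u \Vdash q \to p but u \nVdash \neg q \lor p.
u \nVdash \neg q \lor p: neither disjunct is forced at u.
u \nVdash \neg q since v is accessible from u and v \Vdash q.
So the root u does not force the formula.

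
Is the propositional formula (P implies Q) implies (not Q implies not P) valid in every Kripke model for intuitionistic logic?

Yes

This is the forward direction of contraposition, which is intuitionistically derivable.
Assume P implies Q and not Q. If P held then Q would follow, contradicting not Q; so not P.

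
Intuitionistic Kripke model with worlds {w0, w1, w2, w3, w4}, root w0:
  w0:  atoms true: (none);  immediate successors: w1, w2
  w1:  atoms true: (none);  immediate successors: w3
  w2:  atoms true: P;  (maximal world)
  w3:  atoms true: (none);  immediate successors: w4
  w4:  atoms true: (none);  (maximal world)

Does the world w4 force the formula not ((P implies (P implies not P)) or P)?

No

w4 does not force not ((P implies (P implies not P)) or P) since w4 is accessible from w4 and w4 forces (P implies (P implies not P)) or P.
w4 forces (P implies (P implies not P)) or P via the disjunct P implies (P implies not P).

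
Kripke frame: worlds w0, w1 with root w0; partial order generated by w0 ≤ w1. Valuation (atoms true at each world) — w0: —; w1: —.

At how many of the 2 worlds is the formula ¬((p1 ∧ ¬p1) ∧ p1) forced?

2

w0: forces it.
w1: forces it.
Worlds forcing the formula: {w0, w1}.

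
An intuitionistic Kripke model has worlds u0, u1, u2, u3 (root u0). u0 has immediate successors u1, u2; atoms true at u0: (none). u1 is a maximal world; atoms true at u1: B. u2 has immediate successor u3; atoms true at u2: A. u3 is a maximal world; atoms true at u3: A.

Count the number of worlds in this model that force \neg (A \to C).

u0: does not force it — u0 \nVdash \neg (A \to C) since u1 is accessible from u0 and u1 \Vdash A \to C.
u1: does not force it — u1 \nVdash \neg (A \to C) since u1 is accessible from u1 and u1 \Vdash A \to C.
u2: forces it.
u3: forces it.
Worlds forcing the formula: {u2, u3}.

2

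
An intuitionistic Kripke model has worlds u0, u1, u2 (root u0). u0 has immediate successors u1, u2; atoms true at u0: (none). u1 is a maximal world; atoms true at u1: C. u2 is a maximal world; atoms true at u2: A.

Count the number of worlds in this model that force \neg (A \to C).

u0: does not force it — u0 \nVdash \neg (A \to C) since u1 is accessible from u0 and u1 \Vdash A \to C.
u1: does not force it.
u2: forces it.
Worlds forcing the formula: {u2}.

1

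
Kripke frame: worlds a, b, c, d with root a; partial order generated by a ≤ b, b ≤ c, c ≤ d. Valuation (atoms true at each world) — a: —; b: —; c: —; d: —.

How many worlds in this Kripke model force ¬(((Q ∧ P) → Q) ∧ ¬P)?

a: does not force it — a ⊮ ¬(((Q ∧ P) → Q) ∧ ¬P) since a is accessible from a and a ⊩ ((Q ∧ P) → Q) ∧ ¬P.
b: does not force it — b ⊮ ¬(((Q ∧ P) → Q) ∧ ¬P) since b is accessible from b and b ⊩ ((Q ∧ P) → Q) ∧ ¬P.
c: does not force it — c ⊮ ¬(((Q ∧ P) → Q) ∧ ¬P) since c is accessible from c and c ⊩ ((Q ∧ P) → Q) ∧ ¬P.
d: does not force it.
Worlds forcing the formula: { }.

0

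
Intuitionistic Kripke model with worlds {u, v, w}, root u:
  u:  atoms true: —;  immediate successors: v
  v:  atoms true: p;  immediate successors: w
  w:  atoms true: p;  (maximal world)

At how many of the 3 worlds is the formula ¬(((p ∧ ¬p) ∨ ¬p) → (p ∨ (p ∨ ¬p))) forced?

0

u: does not force it — u ⊮ ¬(((p ∧ ¬p) ∨ ¬p) → (p ∨ (p ∨ ¬p))) since u is accessible from u and u ⊩ ((p ∧ ¬p) ∨ ¬p) → (p ∨ (p ∨ ¬p)).
v: does not force it — v ⊮ ¬(((p ∧ ¬p) ∨ ¬p) → (p ∨ (p ∨ ¬p))) since v is accessible from v and v ⊩ ((p ∧ ¬p) ∨ ¬p) → (p ∨ (p ∨ ¬p)).
w: does not force it.
Worlds forcing the formula: { }.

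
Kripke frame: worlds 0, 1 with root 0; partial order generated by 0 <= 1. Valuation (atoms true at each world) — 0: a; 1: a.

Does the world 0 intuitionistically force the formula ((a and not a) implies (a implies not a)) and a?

Yes

0 forces ((a and not a) implies (a implies not a)) and a since 0 forces both conjuncts.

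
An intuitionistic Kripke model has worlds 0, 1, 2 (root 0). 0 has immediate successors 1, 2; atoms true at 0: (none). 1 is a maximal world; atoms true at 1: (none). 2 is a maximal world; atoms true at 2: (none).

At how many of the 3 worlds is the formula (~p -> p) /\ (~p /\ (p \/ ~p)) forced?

0: does not force it — 0 ||-/- (~p -> p) /\ (~p /\ (p \/ ~p)) since 0 fails ~p -> p.
1: does not force it — 1 ||-/- (~p -> p) /\ (~p /\ (p \/ ~p)) since 1 fails ~p -> p.
2: does not force it — 2 ||-/- (~p -> p) /\ (~p /\ (p \/ ~p)) since 2 fails ~p -> p.
Worlds forcing the formula: { }.

0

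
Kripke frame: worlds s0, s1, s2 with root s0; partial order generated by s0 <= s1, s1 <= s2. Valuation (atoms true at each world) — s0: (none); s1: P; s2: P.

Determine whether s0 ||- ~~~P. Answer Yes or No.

s0 ||-/- ~~~P since s0 is accessible from s0 and s0 ||- ~~P.
s0 ||- ~~P: no world accessible from s0 forces ~P.

No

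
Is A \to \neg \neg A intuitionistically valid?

This is double-negation introduction, which is intuitionistically derivable.
If a world forces A then every accessible world forces A (persistence), so none forces \neg A; hence \neg \neg A.

Yes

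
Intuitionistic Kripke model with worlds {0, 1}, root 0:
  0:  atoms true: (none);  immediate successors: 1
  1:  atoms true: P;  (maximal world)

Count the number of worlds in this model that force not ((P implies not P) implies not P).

0: does not force it — 0 does not force not ((P implies not P) implies not P) since 0 is accessible from 0 and 0 forces (P implies not P) implies not P.
1: does not force it — 1 does not force not ((P implies not P) implies not P) since 1 is accessible from 1 and 1 forces (P implies not P) implies not P.
Worlds forcing the formula: { }.

0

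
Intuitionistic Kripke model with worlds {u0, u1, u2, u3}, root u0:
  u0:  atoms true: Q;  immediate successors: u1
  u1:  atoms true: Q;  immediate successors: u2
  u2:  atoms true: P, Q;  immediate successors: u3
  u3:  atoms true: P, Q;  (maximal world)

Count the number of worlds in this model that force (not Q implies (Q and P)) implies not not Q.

4

u0: forces it.
u1: forces it.
u2: forces it.
u3: forces it.
Worlds forcing the formula: {u0, u1, u2, u3}.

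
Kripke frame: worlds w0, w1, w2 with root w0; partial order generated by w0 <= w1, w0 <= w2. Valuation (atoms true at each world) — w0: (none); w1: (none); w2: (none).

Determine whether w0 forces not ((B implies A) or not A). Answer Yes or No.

w0 does not force not ((B implies A) or not A) since w0 is accessible from w0 and w0 forces (B implies A) or not A.
w0 forces (B implies A) or not A via the disjunct B implies A.

No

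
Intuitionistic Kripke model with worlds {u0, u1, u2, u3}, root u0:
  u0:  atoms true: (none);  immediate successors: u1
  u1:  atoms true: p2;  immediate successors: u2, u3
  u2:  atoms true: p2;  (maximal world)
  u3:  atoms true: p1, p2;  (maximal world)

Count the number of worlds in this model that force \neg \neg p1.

1

u0: does not force it — u0 \nVdash \neg \neg p1 since u2 is accessible from u0 and u2 \Vdash \neg p1.
u1: does not force it — u1 \nVdash \neg \neg p1 since u2 is accessible from u1 and u2 \Vdash \neg p1.
u2: does not force it — u2 \nVdash \neg \neg p1 since u2 is accessible from u2 and u2 \Vdash \neg p1.
u3: forces it.
Worlds forcing the formula: {u3}.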